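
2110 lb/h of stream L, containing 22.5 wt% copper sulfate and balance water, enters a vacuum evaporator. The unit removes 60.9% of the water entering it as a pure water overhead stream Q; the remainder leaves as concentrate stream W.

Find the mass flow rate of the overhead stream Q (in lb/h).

995.9 lb/h

water entering = 2110×0.775 = 1635.2 lb/h; overhead removed = 0.609×1635.2 = 995.87 lb/h.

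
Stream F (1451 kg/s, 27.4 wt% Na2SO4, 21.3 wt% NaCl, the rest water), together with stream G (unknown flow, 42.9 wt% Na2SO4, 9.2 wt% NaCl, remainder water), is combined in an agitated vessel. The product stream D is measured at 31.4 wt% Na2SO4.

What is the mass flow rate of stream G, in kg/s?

Let G be the unknown flow. Total out = 1451 + G.
Na2SO4 balance: 397.57 + 0.429·G = 0.314·(1451 + G)
(0.429 − 0.314)·G = 0.314×1451 − 397.57 = 58.04
G = 58.04 / 0.115 = 504.7 kg/s

504.7 kg/s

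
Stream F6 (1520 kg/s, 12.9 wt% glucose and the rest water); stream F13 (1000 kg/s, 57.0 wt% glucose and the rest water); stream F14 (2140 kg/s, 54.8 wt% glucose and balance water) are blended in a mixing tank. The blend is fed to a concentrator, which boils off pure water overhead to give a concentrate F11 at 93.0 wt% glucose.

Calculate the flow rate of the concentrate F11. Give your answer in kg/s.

glucose entering = 1520×0.129 + 1000×0.570 + 2140×0.548 = 1938.8 kg/s.
All glucose reports to F11, so F11 = 1938.8/0.930 = 2084.7 kg/s.

2085 kg/s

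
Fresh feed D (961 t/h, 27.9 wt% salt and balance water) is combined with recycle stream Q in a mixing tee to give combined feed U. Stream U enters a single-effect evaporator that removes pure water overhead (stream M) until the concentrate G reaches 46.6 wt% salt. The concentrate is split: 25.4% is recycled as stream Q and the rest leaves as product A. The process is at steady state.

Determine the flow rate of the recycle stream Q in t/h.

Overall salt balance (none leaves overhead): salt in fresh feed = salt in product, i.e. 961×0.279 = (1−0.254)·G·0.466.
G = 268.12/(0.466×0.746) = 771.26 t/h.
Recycle Q = 0.254×771.26 = 195.9 t/h.

195.9 t/h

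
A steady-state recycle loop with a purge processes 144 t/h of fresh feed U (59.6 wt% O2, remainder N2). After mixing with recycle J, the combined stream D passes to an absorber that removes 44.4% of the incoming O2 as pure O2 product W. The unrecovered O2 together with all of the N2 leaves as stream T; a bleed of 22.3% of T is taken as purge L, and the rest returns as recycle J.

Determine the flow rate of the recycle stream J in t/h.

N2 enters only via U and leaves only via the purge: 144×0.404 = 0.223×(N2 in T), and the absorber passes all N2, so N2 in D = N2 in T = 260.88 t/h.
O2 in D: m_A = 144×0.596 + (1−0.223)·(1−0.444)·m_A, so m_A = 85.824/0.5680 = 151.1 t/h.
T = (1−0.444)×151.1 + 260.88 = 344.89 t/h.
Recycle J = (1−0.223)×344.89 = 267.98 t/h.

268 t/h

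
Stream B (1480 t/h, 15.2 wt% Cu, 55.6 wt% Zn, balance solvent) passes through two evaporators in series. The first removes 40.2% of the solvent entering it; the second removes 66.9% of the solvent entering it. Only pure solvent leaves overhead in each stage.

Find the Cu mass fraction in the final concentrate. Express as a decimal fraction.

0.198

solvent in feed = 1480×0.292 = 432.16 t/h.
After stage 1: solvent left = (1−0.402)×432.16 = 258.43; stream total = 1306.3 t/h.
After stage 2: solvent left = (1−0.669)×258.43 = 85.541; final concentrate = 1133.4 t/h.
Cu fraction = 224.96/1133.4 = 0.198.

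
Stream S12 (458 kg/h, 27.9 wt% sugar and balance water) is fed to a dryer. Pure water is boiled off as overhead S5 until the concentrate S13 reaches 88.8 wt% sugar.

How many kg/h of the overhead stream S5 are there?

sugar is conserved: 458×0.279 = 127.78 kg/h all reports to the concentrate.
Concentrate = 127.78/(target fraction) = 143.9 kg/h.
Overhead = 458 − 143.9 = 314.1 kg/h.

314.1 kg/h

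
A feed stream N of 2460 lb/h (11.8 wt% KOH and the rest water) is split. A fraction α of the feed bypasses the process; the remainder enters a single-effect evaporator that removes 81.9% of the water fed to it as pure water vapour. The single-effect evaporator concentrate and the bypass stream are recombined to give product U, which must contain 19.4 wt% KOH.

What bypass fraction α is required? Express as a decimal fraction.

All 2460×0.118 = 290.28 lb/h of KOH reaches U, so U = 290.28/0.194 = 1496.3 lb/h and vapour = 963.71 lb/h.
The evaporator receives (1−α)·2460 of feed at 0.882 water and removes 0.819 of that water:
0.819×0.882×(1−α)×2460 = 963.71
(1−α) = 963.71/1777 = 0.5423;  α = 0.4577.

0.458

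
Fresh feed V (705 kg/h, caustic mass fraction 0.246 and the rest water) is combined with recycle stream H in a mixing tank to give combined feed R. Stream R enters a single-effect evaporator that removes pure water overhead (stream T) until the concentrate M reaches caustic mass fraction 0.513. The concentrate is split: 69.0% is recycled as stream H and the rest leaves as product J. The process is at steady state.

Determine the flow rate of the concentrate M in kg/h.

Overall caustic balance (none leaves overhead): caustic in fresh feed = caustic in product, i.e. 705×0.246 = (1−0.690)·M·0.513.
M = 173.43/(0.513×0.310) = 1090.5 kg/h.

1091 kg/h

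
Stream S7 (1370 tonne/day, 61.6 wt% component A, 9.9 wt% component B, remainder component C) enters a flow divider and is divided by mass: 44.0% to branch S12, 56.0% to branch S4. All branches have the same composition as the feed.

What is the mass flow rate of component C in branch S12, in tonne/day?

Branch S12 total = 0.440×1370 = 602.8 tonne/day.
component C in S12 = 0.285×602.8 = 171.8 tonne/day.

171.8 tonne/day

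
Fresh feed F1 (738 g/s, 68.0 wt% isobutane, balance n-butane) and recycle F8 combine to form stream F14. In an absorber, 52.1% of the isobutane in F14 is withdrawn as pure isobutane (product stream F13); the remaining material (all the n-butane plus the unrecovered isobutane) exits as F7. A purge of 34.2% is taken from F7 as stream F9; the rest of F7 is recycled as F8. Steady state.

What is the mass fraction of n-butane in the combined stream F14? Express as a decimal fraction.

n-butane enters only via F1 and leaves only via the purge: 738×0.320 = 0.342×(n-butane in F7), and the absorber passes all n-butane, so n-butane in F14 = n-butane in F7 = 690.53 g/s.
isobutane in F14: m_A = 738×0.680 + (1−0.342)·(1−0.521)·m_A, so m_A = 501.84/0.6848 = 732.81 g/s.
F14 = 732.81 + 690.53 = 1423.3 g/s.
n-butane fraction in F14 = 690.53/1423.3 = 0.485.

0.485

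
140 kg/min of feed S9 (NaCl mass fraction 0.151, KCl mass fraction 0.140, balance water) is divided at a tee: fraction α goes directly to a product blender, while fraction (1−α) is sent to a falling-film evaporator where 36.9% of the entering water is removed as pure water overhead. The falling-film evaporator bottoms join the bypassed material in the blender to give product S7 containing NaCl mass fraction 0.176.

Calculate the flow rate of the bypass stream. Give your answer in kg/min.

63.99 kg/min

All 140×0.151 = 21.14 kg/min of NaCl reaches S7, so S7 = 21.14/0.176 = 120.11 kg/min and vapour = 19.886 kg/min.
The evaporator receives (1−α)·140 of feed at 0.709 water and removes 0.369 of that water:
0.369×0.709×(1−α)×140 = 19.886
(1−α) = 19.886/36.627 = 0.5429;  α = 0.4571.
Bypass flow = 0.4571×140 = 63.988 kg/min.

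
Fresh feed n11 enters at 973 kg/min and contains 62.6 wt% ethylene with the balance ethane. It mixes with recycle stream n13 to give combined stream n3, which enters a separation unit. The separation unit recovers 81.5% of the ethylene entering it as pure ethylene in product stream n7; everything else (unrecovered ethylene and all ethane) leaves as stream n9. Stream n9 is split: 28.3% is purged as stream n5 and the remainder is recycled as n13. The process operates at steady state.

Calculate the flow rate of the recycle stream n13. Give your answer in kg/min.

ethane enters only via n11 and leaves only via the purge: 973×0.374 = 0.283×(ethane in n9), and the separation unit passes all ethane, so ethane in n3 = ethane in n9 = 1285.9 kg/min.
ethylene in n3: m_A = 973×0.626 + (1−0.283)·(1−0.815)·m_A, so m_A = 609.1/0.8674 = 702.25 kg/min.
n9 = (1−0.815)×702.25 + 1285.9 = 1415.8 kg/min.
Recycle n13 = (1−0.283)×1415.8 = 1015.1 kg/min.

1015 kg/min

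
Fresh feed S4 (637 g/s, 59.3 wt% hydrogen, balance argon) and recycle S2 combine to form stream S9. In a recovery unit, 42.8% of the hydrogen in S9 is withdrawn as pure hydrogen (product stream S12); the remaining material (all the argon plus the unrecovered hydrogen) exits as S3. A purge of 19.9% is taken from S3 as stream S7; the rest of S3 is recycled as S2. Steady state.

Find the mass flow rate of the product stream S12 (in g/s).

hydrogen in S9: m_A = 637×0.593 + (1−0.199)·(1−0.428)·m_A, so m_A = 377.74/0.5418 = 697.16 g/s.
Product S12 = 0.428×697.16 = 298.38 g/s.

298.4 g/s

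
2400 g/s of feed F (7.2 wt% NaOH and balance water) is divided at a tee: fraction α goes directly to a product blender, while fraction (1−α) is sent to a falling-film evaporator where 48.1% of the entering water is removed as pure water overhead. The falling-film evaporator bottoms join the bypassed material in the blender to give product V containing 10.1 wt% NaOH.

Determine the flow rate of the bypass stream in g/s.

856.2 g/s

All 2400×0.072 = 172.8 g/s of NaOH reaches V, so V = 172.8/0.101 = 1710.9 g/s and vapour = 689.11 g/s.
The evaporator receives (1−α)·2400 of feed at 0.928 water and removes 0.481 of that water:
0.481×0.928×(1−α)×2400 = 689.11
(1−α) = 689.11/1071.3 = 0.6433;  α = 0.3567.
Bypass flow = 0.3567×2400 = 856.19 g/s.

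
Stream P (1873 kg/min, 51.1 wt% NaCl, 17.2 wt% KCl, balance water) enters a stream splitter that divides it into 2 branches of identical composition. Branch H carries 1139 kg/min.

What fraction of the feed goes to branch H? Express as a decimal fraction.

Fraction to H = 1139/1873 = 0.6081.

0.608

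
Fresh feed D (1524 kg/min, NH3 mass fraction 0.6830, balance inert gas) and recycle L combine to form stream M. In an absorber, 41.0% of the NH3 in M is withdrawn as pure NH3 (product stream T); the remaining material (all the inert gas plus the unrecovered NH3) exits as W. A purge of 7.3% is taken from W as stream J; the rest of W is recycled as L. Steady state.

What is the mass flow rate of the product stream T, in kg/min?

941.9 kg/min

NH3 in M: m_A = 1524×0.683 + (1−0.073)·(1−0.410)·m_A, so m_A = 1040.9/0.4531 = 2297.4 kg/min.
Product T = 0.410×2297.4 = 941.94 kg/min.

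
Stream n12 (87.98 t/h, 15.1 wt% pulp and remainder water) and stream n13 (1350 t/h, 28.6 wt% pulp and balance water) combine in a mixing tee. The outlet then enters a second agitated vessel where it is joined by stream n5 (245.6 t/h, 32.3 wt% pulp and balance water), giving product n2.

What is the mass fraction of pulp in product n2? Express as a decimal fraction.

0.284

Overall, product flow = 1683.6 t/h.
pulp in = 87.98×0.151 + 1350×0.286 + 245.6×0.323 = 478.71 t/h.
pulp fraction in n2 = 0.284.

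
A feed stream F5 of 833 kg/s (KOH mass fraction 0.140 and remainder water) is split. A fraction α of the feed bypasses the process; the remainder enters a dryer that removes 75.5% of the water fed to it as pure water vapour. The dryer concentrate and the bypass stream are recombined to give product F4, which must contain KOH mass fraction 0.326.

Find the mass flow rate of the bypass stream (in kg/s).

All 833×0.140 = 116.62 kg/s of KOH reaches F4, so F4 = 116.62/0.326 = 357.73 kg/s and vapour = 475.27 kg/s.
The evaporator receives (1−α)·833 of feed at 0.860 water and removes 0.755 of that water:
0.755×0.860×(1−α)×833 = 475.27
(1−α) = 475.27/540.87 = 0.8787;  α = 0.1213.
Bypass flow = 0.1213×833 = 101.03 kg/s.

101 kg/s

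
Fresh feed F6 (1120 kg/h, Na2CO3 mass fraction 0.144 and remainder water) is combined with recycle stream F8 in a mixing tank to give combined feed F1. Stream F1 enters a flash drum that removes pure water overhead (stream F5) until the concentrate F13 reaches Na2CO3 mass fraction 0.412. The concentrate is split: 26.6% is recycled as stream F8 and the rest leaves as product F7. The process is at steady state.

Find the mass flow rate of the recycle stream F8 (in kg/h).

141.9 kg/h

Overall Na2CO3 balance (none leaves overhead): Na2CO3 in fresh feed = Na2CO3 in product, i.e. 1120×0.144 = (1−0.266)·F13·0.412.
F13 = 161.28/(0.412×0.734) = 533.32 kg/h.
Recycle F8 = 0.266×533.32 = 141.86 kg/h.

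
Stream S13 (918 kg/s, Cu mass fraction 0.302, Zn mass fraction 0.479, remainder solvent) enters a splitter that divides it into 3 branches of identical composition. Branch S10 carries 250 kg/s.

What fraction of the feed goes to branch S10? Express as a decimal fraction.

0.272

Fraction to S10 = 250/918 = 0.2723.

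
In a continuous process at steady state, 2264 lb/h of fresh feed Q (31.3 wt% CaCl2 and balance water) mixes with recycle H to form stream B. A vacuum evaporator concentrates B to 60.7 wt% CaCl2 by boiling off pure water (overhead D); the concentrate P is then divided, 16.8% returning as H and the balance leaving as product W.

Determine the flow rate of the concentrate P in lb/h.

1403 lb/h

Overall CaCl2 balance (none leaves overhead): CaCl2 in fresh feed = CaCl2 in product, i.e. 2264×0.313 = (1−0.168)·P·0.607.
P = 708.63/(0.607×0.832) = 1403.2 lb/h.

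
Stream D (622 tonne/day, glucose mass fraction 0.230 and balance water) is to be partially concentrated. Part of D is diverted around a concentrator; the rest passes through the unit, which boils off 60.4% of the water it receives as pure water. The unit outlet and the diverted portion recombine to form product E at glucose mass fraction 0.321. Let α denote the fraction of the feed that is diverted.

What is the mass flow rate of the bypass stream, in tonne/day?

All 622×0.230 = 143.06 tonne/day of glucose reaches E, so E = 143.06/0.321 = 445.67 tonne/day and vapour = 176.33 tonne/day.
The evaporator receives (1−α)·622 of feed at 0.770 water and removes 0.604 of that water:
0.604×0.770×(1−α)×622 = 176.33
(1−α) = 176.33/289.28 = 0.6095;  α = 0.3905.
Bypass flow = 0.3905×622 = 242.86 tonne/day.

242.9 tonne/day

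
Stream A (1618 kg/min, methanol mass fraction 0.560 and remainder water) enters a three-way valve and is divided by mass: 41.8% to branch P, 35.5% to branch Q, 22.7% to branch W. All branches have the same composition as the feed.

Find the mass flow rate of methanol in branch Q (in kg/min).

321.7 kg/min

Branch Q total = 0.355×1618 = 574.39 kg/min.
methanol in Q = 0.560×574.39 = 321.66 kg/min.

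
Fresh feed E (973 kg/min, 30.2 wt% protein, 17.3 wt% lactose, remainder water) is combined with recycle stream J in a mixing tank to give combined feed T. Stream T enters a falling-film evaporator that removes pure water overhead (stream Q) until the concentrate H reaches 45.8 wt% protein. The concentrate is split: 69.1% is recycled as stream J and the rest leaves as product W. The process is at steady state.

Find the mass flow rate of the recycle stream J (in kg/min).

1435 kg/min

Overall protein balance (none leaves overhead): protein in fresh feed = protein in product, i.e. 973×0.302 = (1−0.691)·H·0.458.
H = 293.85/(0.458×0.309) = 2076.3 kg/min.
Recycle J = 0.691×2076.3 = 1434.7 kg/min.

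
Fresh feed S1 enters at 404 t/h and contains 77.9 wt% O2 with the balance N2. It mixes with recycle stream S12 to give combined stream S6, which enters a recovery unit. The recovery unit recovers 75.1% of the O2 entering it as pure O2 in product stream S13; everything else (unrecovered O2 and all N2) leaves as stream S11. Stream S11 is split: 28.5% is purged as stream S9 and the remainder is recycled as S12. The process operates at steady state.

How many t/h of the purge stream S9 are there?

116.5 t/h

N2 enters only via S1 and leaves only via the purge: 404×0.221 = 0.285×(N2 in S11), and the recovery unit passes all N2, so N2 in S6 = N2 in S11 = 313.28 t/h.
O2 in S6: m_A = 404×0.779 + (1−0.285)·(1−0.751)·m_A, so m_A = 314.72/0.8220 = 382.88 t/h.
S11 = (1−0.751)×382.88 + 313.28 = 408.61 t/h.
Purge S9 = 0.285×408.61 = 116.46 t/h.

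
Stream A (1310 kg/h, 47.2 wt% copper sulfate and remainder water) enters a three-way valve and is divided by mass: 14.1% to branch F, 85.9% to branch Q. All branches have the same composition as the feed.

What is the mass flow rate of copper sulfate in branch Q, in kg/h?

531.1 kg/h

Branch Q total = 0.859×1310 = 1125.3 kg/h.
copper sulfate in Q = 0.472×1125.3 = 531.14 kg/h.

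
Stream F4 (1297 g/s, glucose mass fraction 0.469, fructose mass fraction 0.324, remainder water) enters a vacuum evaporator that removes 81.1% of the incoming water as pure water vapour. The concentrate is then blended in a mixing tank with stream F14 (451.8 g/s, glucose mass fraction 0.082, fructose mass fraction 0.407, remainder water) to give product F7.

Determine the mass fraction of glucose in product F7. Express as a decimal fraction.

0.421

Vapour removed = 0.811×0.207×1297 = 217.74 g/s; concentrate = 1079.3 g/s.
glucose reaching the mixer = 608.29 (from concentrate) + 451.8×0.082 = 645.34 g/s.
Product flow = 1079.3 + 451.8 = 1531.1 g/s; glucose fraction = 0.421.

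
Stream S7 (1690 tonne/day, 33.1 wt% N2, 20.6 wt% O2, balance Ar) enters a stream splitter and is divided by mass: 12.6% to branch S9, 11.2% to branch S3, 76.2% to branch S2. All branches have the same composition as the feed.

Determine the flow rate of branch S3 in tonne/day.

Branch S3 flow = 0.112×1690 = 189.28 tonne/day.

189.3 tonne/day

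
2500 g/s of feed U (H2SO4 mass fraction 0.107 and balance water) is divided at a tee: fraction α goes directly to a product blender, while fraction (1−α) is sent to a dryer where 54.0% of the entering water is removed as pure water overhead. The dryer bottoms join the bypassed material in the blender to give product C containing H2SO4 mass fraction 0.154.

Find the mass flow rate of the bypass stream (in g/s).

All 2500×0.107 = 267.5 g/s of H2SO4 reaches C, so C = 267.5/0.154 = 1737 g/s and vapour = 762.99 g/s.
The evaporator receives (1−α)·2500 of feed at 0.893 water and removes 0.540 of that water:
0.540×0.893×(1−α)×2500 = 762.99
(1−α) = 762.99/1205.6 = 0.6329;  α = 0.3671.
Bypass flow = 0.3671×2500 = 917.76 g/s.

917.8 g/s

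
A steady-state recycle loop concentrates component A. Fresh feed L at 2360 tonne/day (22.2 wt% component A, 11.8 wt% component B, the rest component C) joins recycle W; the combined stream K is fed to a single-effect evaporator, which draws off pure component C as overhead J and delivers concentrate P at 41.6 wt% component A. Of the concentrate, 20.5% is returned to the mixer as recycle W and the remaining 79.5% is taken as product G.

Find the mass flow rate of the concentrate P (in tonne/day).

Overall component A balance (none leaves overhead): component A in fresh feed = component A in product, i.e. 2360×0.222 = (1−0.205)·P·0.416.
P = 523.92/(0.416×0.795) = 1584.2 tonne/day.

1584 tonne/day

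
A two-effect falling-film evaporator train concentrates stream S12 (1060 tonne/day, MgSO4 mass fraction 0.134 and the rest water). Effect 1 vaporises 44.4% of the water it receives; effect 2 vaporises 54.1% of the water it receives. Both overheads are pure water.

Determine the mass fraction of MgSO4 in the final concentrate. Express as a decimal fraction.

water in feed = 1060×0.866 = 917.96 tonne/day.
After stage 1: water left = (1−0.444)×917.96 = 510.39; stream total = 652.43 tonne/day.
After stage 2: water left = (1−0.541)×510.39 = 234.27; final concentrate = 376.31 tonne/day.
MgSO4 fraction = 142.04/376.31 = 0.377.

0.377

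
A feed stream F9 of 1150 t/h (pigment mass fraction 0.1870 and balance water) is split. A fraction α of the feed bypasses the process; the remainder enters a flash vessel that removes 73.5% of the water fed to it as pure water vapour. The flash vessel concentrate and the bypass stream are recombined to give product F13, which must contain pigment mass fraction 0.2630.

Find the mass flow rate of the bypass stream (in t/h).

593.9 t/h

All 1150×0.187 = 215.05 t/h of pigment reaches F13, so F13 = 215.05/0.263 = 817.68 t/h and vapour = 332.32 t/h.
The evaporator receives (1−α)·1150 of feed at 0.813 water and removes 0.735 of that water:
0.735×0.813×(1−α)×1150 = 332.32
(1−α) = 332.32/687.19 = 0.4836;  α = 0.5164.
Bypass flow = 0.5164×1150 = 593.87 t/h.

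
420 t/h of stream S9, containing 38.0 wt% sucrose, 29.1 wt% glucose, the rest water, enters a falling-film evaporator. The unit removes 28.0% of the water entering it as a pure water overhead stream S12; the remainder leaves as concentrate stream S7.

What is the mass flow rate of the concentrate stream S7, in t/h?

381.3 t/h

water entering = 420×0.329 = 138.18 t/h; overhead removed = 0.280×138.18 = 38.69 t/h.
Concentrate = 420 − 38.69 = 381.31 t/h.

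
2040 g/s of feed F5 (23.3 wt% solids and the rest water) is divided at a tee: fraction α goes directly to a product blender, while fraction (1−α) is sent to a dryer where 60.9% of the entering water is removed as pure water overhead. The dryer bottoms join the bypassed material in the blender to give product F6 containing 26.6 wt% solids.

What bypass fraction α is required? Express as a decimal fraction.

All 2040×0.233 = 475.32 g/s of solids reaches F6, so F6 = 475.32/0.266 = 1786.9 g/s and vapour = 253.08 g/s.
The evaporator receives (1−α)·2040 of feed at 0.767 water and removes 0.609 of that water:
0.609×0.767×(1−α)×2040 = 253.08
(1−α) = 253.08/952.89 = 0.2656;  α = 0.7344.

0.734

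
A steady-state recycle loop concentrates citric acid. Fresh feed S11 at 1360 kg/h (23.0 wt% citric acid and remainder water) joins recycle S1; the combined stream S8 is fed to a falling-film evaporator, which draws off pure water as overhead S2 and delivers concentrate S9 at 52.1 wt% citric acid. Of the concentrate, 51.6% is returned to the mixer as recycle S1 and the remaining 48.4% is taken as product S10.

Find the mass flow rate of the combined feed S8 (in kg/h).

2000 kg/h

Overall citric acid balance (none leaves overhead): citric acid in fresh feed = citric acid in product, i.e. 1360×0.230 = (1−0.516)·S9·0.521.
S9 = 312.8/(0.521×0.484) = 1240.5 kg/h.
Recycle S1 = 0.516×1240.5 = 640.08 kg/h.
Combined feed S8 = 1360 + 640.08 = 2000.1 kg/h.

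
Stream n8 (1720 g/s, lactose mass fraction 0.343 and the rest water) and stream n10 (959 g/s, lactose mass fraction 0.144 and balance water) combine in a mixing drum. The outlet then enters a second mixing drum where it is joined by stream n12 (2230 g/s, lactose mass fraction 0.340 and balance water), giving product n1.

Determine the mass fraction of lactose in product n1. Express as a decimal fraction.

Overall, product flow = 4909 g/s.
lactose in = 1720×0.343 + 959×0.144 + 2230×0.340 = 1486.3 g/s.
lactose fraction in n1 = 0.303.

0.303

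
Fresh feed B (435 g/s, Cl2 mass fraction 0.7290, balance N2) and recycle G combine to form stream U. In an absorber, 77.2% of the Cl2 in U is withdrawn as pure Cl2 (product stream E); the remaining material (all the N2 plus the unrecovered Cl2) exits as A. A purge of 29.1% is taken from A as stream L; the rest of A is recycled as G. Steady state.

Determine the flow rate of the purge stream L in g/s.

143 g/s

N2 enters only via B and leaves only via the purge: 435×0.271 = 0.291×(N2 in A), and the absorber passes all N2, so N2 in U = N2 in A = 405.1 g/s.
Cl2 in U: m_A = 435×0.729 + (1−0.291)·(1−0.772)·m_A, so m_A = 317.12/0.8383 = 378.26 g/s.
A = (1−0.772)×378.26 + 405.1 = 491.35 g/s.
Purge L = 0.291×491.35 = 142.98 g/s.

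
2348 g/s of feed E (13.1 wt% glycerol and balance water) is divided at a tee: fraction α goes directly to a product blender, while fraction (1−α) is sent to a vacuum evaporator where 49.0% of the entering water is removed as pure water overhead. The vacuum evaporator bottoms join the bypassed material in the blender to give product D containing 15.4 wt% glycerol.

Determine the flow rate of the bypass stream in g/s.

All 2348×0.131 = 307.59 g/s of glycerol reaches D, so D = 307.59/0.154 = 1997.3 g/s and vapour = 350.68 g/s.
The evaporator receives (1−α)·2348 of feed at 0.869 water and removes 0.490 of that water:
0.490×0.869×(1−α)×2348 = 350.68
(1−α) = 350.68/999.8 = 0.3507;  α = 0.6493.
Bypass flow = 0.6493×2348 = 1524.5 g/s.

1524 g/s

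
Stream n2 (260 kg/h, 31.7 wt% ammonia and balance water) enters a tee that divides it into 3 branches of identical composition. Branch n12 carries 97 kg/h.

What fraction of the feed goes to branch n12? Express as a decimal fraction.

Fraction to n12 = 97/260 = 0.3731.

0.373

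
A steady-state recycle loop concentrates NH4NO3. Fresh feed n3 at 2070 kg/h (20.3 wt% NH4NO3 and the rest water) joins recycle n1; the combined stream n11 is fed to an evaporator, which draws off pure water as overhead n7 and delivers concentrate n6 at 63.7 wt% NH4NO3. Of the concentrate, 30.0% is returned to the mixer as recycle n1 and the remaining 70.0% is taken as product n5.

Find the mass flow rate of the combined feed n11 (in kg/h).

Overall NH4NO3 balance (none leaves overhead): NH4NO3 in fresh feed = NH4NO3 in product, i.e. 2070×0.203 = (1−0.300)·n6·0.637.
n6 = 420.21/(0.637×0.700) = 942.39 kg/h.
Recycle n1 = 0.300×942.39 = 282.72 kg/h.
Combined feed n11 = 2070 + 282.72 = 2352.7 kg/h.

2353 kg/h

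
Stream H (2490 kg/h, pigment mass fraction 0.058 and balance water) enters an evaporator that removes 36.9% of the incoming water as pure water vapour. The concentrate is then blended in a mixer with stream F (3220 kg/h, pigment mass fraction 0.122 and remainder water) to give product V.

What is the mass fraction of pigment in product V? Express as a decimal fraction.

Vapour removed = 0.369×0.942×2490 = 865.52 kg/h; concentrate = 1624.5 kg/h.
pigment reaching the mixer = 144.42 (from concentrate) + 3220×0.122 = 537.26 kg/h.
Product flow = 1624.5 + 3220 = 4844.5 kg/h; pigment fraction = 0.111.

0.111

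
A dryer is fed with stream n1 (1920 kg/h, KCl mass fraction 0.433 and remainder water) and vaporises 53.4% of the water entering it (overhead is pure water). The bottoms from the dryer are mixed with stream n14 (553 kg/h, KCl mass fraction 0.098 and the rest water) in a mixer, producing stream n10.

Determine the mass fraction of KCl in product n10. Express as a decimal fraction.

0.468

Vapour removed = 0.534×0.567×1920 = 581.33 kg/h; concentrate = 1338.7 kg/h.
KCl reaching the mixer = 831.36 (from concentrate) + 553×0.098 = 885.55 kg/h.
Product flow = 1338.7 + 553 = 1891.7 kg/h; KCl fraction = 0.468.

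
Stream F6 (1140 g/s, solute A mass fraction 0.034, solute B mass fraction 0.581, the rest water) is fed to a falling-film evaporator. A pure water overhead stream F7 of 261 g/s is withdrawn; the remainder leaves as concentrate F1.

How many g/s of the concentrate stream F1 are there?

879 g/s

Concentrate = 1140 − 261 = 879 g/s.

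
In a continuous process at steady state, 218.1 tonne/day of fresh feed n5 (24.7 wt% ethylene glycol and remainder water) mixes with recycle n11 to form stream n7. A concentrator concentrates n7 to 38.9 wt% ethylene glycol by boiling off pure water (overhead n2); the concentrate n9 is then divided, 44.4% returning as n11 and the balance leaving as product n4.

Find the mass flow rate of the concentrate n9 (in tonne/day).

Overall ethylene glycol balance (none leaves overhead): ethylene glycol in fresh feed = ethylene glycol in product, i.e. 218.1×0.247 = (1−0.444)·n9·0.389.
n9 = 53.871/(0.389×0.556) = 249.07 tonne/day.

249.1 tonne/day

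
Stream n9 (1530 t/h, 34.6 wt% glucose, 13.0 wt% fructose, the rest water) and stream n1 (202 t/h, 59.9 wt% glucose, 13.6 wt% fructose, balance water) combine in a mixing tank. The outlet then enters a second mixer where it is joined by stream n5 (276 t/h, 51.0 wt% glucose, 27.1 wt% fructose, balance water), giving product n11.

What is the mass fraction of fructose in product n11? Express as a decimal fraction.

Overall, product flow = 2008 t/h.
fructose in = 1530×0.130 + 202×0.136 + 276×0.271 = 301.17 t/h.
fructose fraction in n11 = 0.150.

0.150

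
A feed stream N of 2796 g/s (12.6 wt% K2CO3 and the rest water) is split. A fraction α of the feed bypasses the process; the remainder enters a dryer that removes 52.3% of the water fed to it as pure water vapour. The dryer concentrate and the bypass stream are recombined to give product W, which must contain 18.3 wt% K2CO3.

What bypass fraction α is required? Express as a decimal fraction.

All 2796×0.126 = 352.3 g/s of K2CO3 reaches W, so W = 352.3/0.183 = 1925.1 g/s and vapour = 870.89 g/s.
The evaporator receives (1−α)·2796 of feed at 0.874 water and removes 0.523 of that water:
0.523×0.874×(1−α)×2796 = 870.89
(1−α) = 870.89/1278.1 = 0.6814;  α = 0.3186.

0.319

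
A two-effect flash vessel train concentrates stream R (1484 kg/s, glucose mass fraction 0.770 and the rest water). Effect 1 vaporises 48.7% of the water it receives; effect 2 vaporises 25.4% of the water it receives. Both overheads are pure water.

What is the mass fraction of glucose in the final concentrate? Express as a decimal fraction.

water in feed = 1484×0.230 = 341.32 kg/s.
After stage 1: water left = (1−0.487)×341.32 = 175.1; stream total = 1317.8 kg/s.
After stage 2: water left = (1−0.254)×175.1 = 130.62; final concentrate = 1273.3 kg/s.
glucose fraction = 1142.7/1273.3 = 0.897.

0.897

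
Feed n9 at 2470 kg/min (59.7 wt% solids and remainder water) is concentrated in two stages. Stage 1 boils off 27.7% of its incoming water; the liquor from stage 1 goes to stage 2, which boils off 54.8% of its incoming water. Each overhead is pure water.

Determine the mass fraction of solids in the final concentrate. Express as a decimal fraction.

water in feed = 2470×0.403 = 995.41 kg/min.
After stage 1: water left = (1−0.277)×995.41 = 719.68; stream total = 2194.3 kg/min.
After stage 2: water left = (1−0.548)×719.68 = 325.3; final concentrate = 1799.9 kg/min.
solids fraction = 1474.6/1799.9 = 0.8193.

0.8193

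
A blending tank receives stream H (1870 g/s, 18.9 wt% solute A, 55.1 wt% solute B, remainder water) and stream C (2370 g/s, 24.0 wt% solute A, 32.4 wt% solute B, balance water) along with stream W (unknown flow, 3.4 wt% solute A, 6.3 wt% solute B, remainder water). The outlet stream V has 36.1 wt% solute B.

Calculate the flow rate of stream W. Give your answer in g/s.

898 g/s

Let W be the unknown flow. Total out = 4240 + W.
solute B balance: 1798.2 + 0.063·W = 0.361·(4240 + W)
(0.063 − 0.361)·W = 0.361×4240 − 1798.2 = -267.61
W = -267.61 / -0.298 = 898.02 g/s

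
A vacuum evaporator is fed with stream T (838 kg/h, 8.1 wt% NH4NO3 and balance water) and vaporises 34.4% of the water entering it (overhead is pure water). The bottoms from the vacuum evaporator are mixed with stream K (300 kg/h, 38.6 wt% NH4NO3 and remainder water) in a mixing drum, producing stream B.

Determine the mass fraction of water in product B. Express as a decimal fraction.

Vapour removed = 0.344×0.919×838 = 264.92 kg/h; concentrate = 573.08 kg/h.
water reaching the mixer = 505.2 (from concentrate) + 300×0.614 = 689.4 kg/h.
Product flow = 573.08 + 300 = 873.08 kg/h; water fraction = 0.790.

0.790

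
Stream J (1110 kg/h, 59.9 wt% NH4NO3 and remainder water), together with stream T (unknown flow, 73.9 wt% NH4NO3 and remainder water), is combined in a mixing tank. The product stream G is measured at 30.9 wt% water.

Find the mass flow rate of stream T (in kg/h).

Let T be the unknown flow. Total out = 1110 + T.
water balance: 445.11 + 0.261·T = 0.309·(1110 + T)
(0.261 − 0.309)·T = 0.309×1110 − 445.11 = -102.12
T = -102.12 / -0.048 = 2127.5 kg/h

2128 kg/h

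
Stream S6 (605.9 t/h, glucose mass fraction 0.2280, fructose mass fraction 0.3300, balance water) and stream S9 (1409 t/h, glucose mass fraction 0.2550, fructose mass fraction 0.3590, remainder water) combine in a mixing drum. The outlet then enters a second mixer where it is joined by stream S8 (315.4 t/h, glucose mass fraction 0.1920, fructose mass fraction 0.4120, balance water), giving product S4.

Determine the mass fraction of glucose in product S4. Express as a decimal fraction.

0.2395

Overall, product flow = 2330.3 t/h.
glucose in = 605.9×0.228 + 1409×0.255 + 315.4×0.192 = 558 t/h.
glucose fraction in S4 = 0.2395.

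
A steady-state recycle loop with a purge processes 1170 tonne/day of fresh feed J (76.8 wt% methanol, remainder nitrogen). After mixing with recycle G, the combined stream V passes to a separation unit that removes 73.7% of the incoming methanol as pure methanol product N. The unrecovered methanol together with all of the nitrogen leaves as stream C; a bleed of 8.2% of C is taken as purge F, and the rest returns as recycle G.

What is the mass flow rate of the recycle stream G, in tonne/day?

3325 tonne/day

nitrogen enters only via J and leaves only via the purge: 1170×0.232 = 0.082×(nitrogen in C), and the separation unit passes all nitrogen, so nitrogen in V = nitrogen in C = 3310.2 tonne/day.
methanol in V: m_A = 1170×0.768 + (1−0.082)·(1−0.737)·m_A, so m_A = 898.56/0.7586 = 1184.6 tonne/day.
C = (1−0.737)×1184.6 + 3310.2 = 3621.8 tonne/day.
Recycle G = (1−0.082)×3621.8 = 3324.8 tonne/day.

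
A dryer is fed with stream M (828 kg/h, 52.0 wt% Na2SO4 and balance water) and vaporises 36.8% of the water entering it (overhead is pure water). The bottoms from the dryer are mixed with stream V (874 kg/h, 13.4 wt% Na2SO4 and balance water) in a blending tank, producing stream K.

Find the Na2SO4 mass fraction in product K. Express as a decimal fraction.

Vapour removed = 0.368×0.480×828 = 146.26 kg/h; concentrate = 681.74 kg/h.
Na2SO4 reaching the mixer = 430.56 (from concentrate) + 874×0.134 = 547.68 kg/h.
Product flow = 681.74 + 874 = 1555.7 kg/h; Na2SO4 fraction = 0.352.

0.352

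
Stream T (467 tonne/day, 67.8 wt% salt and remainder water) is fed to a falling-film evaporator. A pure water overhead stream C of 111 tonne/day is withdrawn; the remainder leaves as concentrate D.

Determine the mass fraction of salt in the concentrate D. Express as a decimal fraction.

salt is not removed: 467×0.678 = 316.63 tonne/day of salt enters D.
Concentrate = 467 − 111 = 356 tonne/day.
Mass fraction = 316.63/356 = 0.889.

0.889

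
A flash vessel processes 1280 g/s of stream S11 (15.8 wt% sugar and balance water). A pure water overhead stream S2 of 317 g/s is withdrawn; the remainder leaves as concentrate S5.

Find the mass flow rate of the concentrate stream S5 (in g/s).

963 g/s

Concentrate = 1280 − 317 = 963 g/s.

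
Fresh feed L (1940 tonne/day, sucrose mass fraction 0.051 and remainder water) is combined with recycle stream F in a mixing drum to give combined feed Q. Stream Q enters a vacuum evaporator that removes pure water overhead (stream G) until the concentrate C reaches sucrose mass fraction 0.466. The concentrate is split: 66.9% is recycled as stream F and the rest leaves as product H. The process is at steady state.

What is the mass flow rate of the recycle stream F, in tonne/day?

Overall sucrose balance (none leaves overhead): sucrose in fresh feed = sucrose in product, i.e. 1940×0.051 = (1−0.669)·C·0.466.
C = 98.94/(0.466×0.331) = 641.44 tonne/day.
Recycle F = 0.669×641.44 = 429.13 tonne/day.

429.1 tonne/day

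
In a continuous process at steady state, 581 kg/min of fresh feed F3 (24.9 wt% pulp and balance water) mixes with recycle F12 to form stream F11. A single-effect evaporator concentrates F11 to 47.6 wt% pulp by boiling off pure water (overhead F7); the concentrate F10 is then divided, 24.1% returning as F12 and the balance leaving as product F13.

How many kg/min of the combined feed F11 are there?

677.5 kg/min

Overall pulp balance (none leaves overhead): pulp in fresh feed = pulp in product, i.e. 581×0.249 = (1−0.241)·F10·0.476.
F10 = 144.67/(0.476×0.759) = 400.43 kg/min.
Recycle F12 = 0.241×400.43 = 96.504 kg/min.
Combined feed F11 = 581 + 96.504 = 677.5 kg/min.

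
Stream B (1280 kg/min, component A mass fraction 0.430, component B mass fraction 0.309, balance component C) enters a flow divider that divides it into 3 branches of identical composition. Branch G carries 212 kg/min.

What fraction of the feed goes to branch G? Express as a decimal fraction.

Fraction to G = 212/1280 = 0.1656.

0.166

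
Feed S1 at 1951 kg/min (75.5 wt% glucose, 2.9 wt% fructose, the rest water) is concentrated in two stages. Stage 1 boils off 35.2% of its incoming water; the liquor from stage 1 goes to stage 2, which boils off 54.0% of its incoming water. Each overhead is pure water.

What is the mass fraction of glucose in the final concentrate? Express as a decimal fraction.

water in feed = 1951×0.216 = 421.42 kg/min.
After stage 1: water left = (1−0.352)×421.42 = 273.08; stream total = 1802.7 kg/min.
After stage 2: water left = (1−0.540)×273.08 = 125.62; final concentrate = 1655.2 kg/min.
glucose fraction = 1473/1655.2 = 0.890.

0.890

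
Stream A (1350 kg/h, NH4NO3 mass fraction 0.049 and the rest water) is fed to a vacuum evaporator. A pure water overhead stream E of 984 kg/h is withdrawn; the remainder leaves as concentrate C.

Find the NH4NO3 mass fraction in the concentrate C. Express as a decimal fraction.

0.181

NH4NO3 is not removed: 1350×0.049 = 66.15 kg/h of NH4NO3 enters C.
Concentrate = 1350 − 984 = 366 kg/h.
Mass fraction = 66.15/366 = 0.181.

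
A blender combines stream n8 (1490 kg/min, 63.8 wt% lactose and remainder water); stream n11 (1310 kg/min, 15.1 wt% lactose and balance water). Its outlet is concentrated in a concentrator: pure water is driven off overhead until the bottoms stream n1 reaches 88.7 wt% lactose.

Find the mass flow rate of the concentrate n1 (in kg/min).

lactose entering = 1490×0.638 + 1310×0.151 = 1148.4 kg/min.
All lactose reports to n1, so n1 = 1148.4/0.887 = 1294.7 kg/min.

1295 kg/min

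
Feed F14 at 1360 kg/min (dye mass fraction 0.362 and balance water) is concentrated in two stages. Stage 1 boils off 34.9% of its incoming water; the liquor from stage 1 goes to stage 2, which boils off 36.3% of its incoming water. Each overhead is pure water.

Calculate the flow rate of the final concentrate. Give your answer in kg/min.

852.1 kg/min

water in feed = 1360×0.638 = 867.68 kg/min.
After stage 1: water left = (1−0.349)×867.68 = 564.86; stream total = 1057.2 kg/min.
After stage 2: water left = (1−0.363)×564.86 = 359.82; final concentrate = 852.14 kg/min.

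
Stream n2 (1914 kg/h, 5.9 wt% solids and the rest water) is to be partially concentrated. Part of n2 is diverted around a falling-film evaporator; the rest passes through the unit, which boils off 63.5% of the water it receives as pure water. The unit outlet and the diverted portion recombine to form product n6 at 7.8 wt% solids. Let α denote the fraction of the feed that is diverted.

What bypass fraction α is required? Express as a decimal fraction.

0.592

All 1914×0.059 = 112.93 kg/h of solids reaches n6, so n6 = 112.93/0.078 = 1447.8 kg/h and vapour = 466.23 kg/h.
The evaporator receives (1−α)·1914 of feed at 0.941 water and removes 0.635 of that water:
0.635×0.941×(1−α)×1914 = 466.23
(1−α) = 466.23/1143.7 = 0.4077;  α = 0.5923.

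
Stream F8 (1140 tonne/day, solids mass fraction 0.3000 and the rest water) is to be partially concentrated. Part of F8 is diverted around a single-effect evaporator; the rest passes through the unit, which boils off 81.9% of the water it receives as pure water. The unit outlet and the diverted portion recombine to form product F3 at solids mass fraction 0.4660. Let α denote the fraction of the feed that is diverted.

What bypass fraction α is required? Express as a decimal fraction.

0.379

All 1140×0.300 = 342 tonne/day of solids reaches F3, so F3 = 342/0.466 = 733.91 tonne/day and vapour = 406.09 tonne/day.
The evaporator receives (1−α)·1140 of feed at 0.700 water and removes 0.819 of that water:
0.819×0.700×(1−α)×1140 = 406.09
(1−α) = 406.09/653.56 = 0.6214;  α = 0.3786.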